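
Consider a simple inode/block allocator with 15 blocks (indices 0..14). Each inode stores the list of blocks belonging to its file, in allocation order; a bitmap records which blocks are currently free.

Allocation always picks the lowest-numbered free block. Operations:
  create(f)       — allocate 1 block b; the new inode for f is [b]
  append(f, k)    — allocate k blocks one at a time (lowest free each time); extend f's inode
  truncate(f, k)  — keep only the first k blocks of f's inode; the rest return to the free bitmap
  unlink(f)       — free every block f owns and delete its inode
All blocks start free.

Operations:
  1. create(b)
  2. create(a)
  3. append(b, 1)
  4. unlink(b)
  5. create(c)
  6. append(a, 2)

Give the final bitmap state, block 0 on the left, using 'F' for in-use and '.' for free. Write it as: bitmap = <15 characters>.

create(b): bitmap=F.............. | b=[0]
create(a): bitmap=FF............. | a=[1] b=[0]
append(b, 1): bitmap=FFF............ | a=[1] b=[0, 2]
unlink(b): bitmap=.F............. | a=[1]
create(c): bitmap=FF............. | a=[1] c=[0]
append(a, 2): bitmap=FFFF........... | a=[1, 2, 3] c=[0]

bitmap = FFFF...........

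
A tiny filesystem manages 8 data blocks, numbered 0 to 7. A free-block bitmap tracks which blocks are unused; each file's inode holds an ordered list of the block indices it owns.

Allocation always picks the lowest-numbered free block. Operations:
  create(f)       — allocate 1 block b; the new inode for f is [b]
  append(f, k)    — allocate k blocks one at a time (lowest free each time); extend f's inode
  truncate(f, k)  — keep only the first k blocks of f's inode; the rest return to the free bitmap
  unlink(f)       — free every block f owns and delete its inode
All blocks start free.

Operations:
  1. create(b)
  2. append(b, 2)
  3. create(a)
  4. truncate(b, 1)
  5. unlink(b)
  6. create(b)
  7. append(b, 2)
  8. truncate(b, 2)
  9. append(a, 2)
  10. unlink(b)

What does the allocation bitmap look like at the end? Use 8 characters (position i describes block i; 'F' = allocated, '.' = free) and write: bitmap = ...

bitmap = ..FFF...

create(b): bitmap=F....... | b=[0]
append(b, 2): bitmap=FFF..... | b=[0, 1, 2]
create(a): bitmap=FFFF.... | a=[3] b=[0, 1, 2]
truncate(b, 1): bitmap=F..F.... | a=[3] b=[0]
unlink(b): bitmap=...F.... | a=[3]
create(b): bitmap=F..F.... | a=[3] b=[0]
append(b, 2): bitmap=FFFF.... | a=[3] b=[0, 1, 2]
truncate(b, 2): bitmap=FF.F.... | a=[3] b=[0, 1]
append(a, 2): bitmap=FFFFF... | a=[3, 2, 4] b=[0, 1]
unlink(b): bitmap=..FFF... | a=[3, 2, 4]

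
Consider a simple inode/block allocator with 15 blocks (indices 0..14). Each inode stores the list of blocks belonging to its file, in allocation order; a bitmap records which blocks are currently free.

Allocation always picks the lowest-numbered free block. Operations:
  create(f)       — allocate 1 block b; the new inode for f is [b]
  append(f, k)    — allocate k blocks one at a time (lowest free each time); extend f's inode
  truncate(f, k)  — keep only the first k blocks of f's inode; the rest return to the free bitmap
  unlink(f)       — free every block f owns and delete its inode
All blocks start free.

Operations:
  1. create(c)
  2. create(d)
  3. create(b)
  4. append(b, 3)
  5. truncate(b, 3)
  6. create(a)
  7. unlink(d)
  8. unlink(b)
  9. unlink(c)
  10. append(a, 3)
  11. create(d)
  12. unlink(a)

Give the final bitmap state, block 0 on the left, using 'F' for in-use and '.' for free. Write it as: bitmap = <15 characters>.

[1] create(c) — c=0 (map F..............)
[2] create(d) — c=0 d=1 (map FF.............)
[3] create(b) — b=2 c=0 d=1 (map FFF............)
[4] append(b, 3) — b=2,3,4,5 c=0 d=1 (map FFFFFF.........)
[5] truncate(b, 3) — b=2,3,4 c=0 d=1 (map FFFFF..........)
[6] create(a) — a=5 b=2,3,4 c=0 d=1 (map FFFFFF.........)
[7] unlink(d) — a=5 b=2,3,4 c=0 (map F.FFFF.........)
[8] unlink(b) — a=5 c=0 (map F....F.........)
[9] unlink(c) — a=5 (map .....F.........)
[10] append(a, 3) — a=5,0,1,2 (map FFF..F.........)
[11] create(d) — a=5,0,1,2 d=3 (map FFFF.F.........)
[12] unlink(a) — d=3 (map ...F...........)

bitmap = ...F...........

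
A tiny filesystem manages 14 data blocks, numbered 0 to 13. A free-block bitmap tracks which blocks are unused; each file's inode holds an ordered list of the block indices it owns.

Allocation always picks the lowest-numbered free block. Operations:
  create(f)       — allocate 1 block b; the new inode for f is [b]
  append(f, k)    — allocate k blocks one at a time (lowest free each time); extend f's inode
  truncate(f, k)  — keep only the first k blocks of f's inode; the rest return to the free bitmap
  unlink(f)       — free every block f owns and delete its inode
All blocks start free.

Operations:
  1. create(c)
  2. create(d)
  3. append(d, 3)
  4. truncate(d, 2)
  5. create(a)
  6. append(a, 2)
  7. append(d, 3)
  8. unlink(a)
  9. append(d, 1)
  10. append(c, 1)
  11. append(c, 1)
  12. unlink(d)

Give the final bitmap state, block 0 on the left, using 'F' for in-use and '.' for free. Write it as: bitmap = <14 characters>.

[1] create(c) — c=0 (map F.............)
[2] create(d) — c=0 d=1 (map FF............)
[3] append(d, 3) — c=0 d=1,2,3,4 (map FFFFF.........)
[4] truncate(d, 2) — c=0 d=1,2 (map FFF...........)
[5] create(a) — a=3 c=0 d=1,2 (map FFFF..........)
[6] append(a, 2) — a=3,4,5 c=0 d=1,2 (map FFFFFF........)
[7] append(d, 3) — a=3,4,5 c=0 d=1,2,6,7,8 (map FFFFFFFFF.....)
[8] unlink(a) — c=0 d=1,2,6,7,8 (map FFF...FFF.....)
[9] append(d, 1) — c=0 d=1,2,6,7,8,3 (map FFFF..FFF.....)
[10] append(c, 1) — c=0,4 d=1,2,6,7,8,3 (map FFFFF.FFF.....)
[11] append(c, 1) — c=0,4,5 d=1,2,6,7,8,3 (map FFFFFFFFF.....)
[12] unlink(d) — c=0,4,5 (map F...FF........)

bitmap = F...FF........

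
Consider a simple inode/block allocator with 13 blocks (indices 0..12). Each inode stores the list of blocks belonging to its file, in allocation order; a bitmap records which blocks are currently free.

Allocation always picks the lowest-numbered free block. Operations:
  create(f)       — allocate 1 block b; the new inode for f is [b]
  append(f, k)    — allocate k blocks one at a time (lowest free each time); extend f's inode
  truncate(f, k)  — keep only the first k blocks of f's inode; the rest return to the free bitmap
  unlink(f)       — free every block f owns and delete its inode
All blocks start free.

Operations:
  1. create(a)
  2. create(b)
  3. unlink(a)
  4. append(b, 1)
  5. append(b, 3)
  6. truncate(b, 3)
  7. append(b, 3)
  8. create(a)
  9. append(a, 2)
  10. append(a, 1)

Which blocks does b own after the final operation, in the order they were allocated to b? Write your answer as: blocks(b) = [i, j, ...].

create(a): bitmap=F............ | a=[0]
create(b): bitmap=FF........... | a=[0] b=[1]
unlink(a): bitmap=.F........... | b=[1]
append(b, 1): bitmap=FF........... | b=[1, 0]
append(b, 3): bitmap=FFFFF........ | b=[1, 0, 2, 3, 4]
truncate(b, 3): bitmap=FFF.......... | b=[1, 0, 2]
append(b, 3): bitmap=FFFFFF....... | b=[1, 0, 2, 3, 4, 5]
create(a): bitmap=FFFFFFF...... | a=[6] b=[1, 0, 2, 3, 4, 5]
append(a, 2): bitmap=FFFFFFFFF.... | a=[6, 7, 8] b=[1, 0, 2, 3, 4, 5]
append(a, 1): bitmap=FFFFFFFFFF... | a=[6, 7, 8, 9] b=[1, 0, 2, 3, 4, 5]

blocks(b) = [1, 0, 2, 3, 4, 5]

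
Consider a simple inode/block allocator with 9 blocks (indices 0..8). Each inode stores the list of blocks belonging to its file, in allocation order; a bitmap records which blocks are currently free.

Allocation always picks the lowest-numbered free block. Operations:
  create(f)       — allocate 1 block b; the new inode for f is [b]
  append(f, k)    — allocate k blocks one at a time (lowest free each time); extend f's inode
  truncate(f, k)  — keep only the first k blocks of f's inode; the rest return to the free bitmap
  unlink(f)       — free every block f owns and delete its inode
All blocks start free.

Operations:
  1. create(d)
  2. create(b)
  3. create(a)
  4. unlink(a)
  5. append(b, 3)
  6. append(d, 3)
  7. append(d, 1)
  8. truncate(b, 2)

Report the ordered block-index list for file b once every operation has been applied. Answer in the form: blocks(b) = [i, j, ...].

create(d): bitmap=F........ | d=[0]
create(b): bitmap=FF....... | b=[1] d=[0]
create(a): bitmap=FFF...... | a=[2] b=[1] d=[0]
unlink(a): bitmap=FF....... | b=[1] d=[0]
append(b, 3): bitmap=FFFFF.... | b=[1, 2, 3, 4] d=[0]
append(d, 3): bitmap=FFFFFFFF. | b=[1, 2, 3, 4] d=[0, 5, 6, 7]
append(d, 1): bitmap=FFFFFFFFF | b=[1, 2, 3, 4] d=[0, 5, 6, 7, 8]
truncate(b, 2): bitmap=FFF..FFFF | b=[1, 2] d=[0, 5, 6, 7, 8]

blocks(b) = [1, 2]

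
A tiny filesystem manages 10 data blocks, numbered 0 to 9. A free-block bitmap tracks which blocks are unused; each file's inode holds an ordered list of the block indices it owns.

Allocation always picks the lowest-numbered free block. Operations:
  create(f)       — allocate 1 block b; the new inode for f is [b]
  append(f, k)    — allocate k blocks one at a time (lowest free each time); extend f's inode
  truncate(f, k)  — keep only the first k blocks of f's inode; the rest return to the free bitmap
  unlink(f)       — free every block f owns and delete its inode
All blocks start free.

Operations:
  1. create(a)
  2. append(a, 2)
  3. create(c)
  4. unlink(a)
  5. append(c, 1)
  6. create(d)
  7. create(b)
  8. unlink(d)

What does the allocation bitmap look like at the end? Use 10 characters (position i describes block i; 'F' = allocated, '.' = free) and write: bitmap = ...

bitmap = F.FF......

  1. create(a)  ⇒  F.........  {a→[0]}
  2. append(a, 2)  ⇒  FFF.......  {a→[0, 1, 2]}
  3. create(c)  ⇒  FFFF......  {a→[0, 1, 2]; c→[3]}
  4. unlink(a)  ⇒  ...F......  {c→[3]}
  5. append(c, 1)  ⇒  F..F......  {c→[3, 0]}
  6. create(d)  ⇒  FF.F......  {c→[3, 0]; d→[1]}
  7. create(b)  ⇒  FFFF......  {b→[2]; c→[3, 0]; d→[1]}
  8. unlink(d)  ⇒  F.FF......  {b→[2]; c→[3, 0]}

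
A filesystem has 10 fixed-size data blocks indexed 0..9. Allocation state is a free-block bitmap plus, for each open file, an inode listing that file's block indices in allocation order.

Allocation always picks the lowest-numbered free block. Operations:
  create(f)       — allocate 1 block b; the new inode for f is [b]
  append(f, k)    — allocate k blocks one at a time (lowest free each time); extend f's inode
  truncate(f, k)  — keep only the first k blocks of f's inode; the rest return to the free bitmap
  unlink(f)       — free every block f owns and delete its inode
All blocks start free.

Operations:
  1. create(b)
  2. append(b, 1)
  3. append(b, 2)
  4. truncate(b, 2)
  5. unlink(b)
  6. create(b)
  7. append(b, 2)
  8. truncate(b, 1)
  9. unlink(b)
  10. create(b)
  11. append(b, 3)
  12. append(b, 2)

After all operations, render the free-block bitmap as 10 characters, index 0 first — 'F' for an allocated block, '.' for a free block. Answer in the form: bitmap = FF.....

bitmap = FFFFFF....

  1. create(b)  ⇒  F.........  {b→[0]}
  2. append(b, 1)  ⇒  FF........  {b→[0, 1]}
  3. append(b, 2)  ⇒  FFFF......  {b→[0, 1, 2, 3]}
  4. truncate(b, 2)  ⇒  FF........  {b→[0, 1]}
  5. unlink(b)  ⇒  ..........  {}
  6. create(b)  ⇒  F.........  {b→[0]}
  7. append(b, 2)  ⇒  FFF.......  {b→[0, 1, 2]}
  8. truncate(b, 1)  ⇒  F.........  {b→[0]}
  9. unlink(b)  ⇒  ..........  {}
  10. create(b)  ⇒  F.........  {b→[0]}
  11. append(b, 3)  ⇒  FFFF......  {b→[0, 1, 2, 3]}
  12. append(b, 2)  ⇒  FFFFFF....  {b→[0, 1, 2, 3, 4, 5]}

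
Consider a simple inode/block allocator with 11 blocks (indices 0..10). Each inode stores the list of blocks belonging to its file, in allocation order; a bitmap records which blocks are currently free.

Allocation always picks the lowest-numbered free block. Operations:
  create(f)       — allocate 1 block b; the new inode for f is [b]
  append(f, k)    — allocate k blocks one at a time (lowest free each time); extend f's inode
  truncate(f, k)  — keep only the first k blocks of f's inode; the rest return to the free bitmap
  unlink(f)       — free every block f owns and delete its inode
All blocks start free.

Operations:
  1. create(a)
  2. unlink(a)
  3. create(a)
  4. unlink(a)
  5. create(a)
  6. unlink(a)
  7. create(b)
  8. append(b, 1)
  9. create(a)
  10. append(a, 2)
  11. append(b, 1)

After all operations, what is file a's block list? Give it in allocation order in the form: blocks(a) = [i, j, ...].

blocks(a) = [2, 3, 4]

create(a): bitmap=F.......... | a=[0]
unlink(a): bitmap=........... | 
create(a): bitmap=F.......... | a=[0]
unlink(a): bitmap=........... | 
create(a): bitmap=F.......... | a=[0]
unlink(a): bitmap=........... | 
create(b): bitmap=F.......... | b=[0]
append(b, 1): bitmap=FF......... | b=[0, 1]
create(a): bitmap=FFF........ | a=[2] b=[0, 1]
append(a, 2): bitmap=FFFFF...... | a=[2, 3, 4] b=[0, 1]
append(b, 1): bitmap=FFFFFF..... | a=[2, 3, 4] b=[0, 1, 5]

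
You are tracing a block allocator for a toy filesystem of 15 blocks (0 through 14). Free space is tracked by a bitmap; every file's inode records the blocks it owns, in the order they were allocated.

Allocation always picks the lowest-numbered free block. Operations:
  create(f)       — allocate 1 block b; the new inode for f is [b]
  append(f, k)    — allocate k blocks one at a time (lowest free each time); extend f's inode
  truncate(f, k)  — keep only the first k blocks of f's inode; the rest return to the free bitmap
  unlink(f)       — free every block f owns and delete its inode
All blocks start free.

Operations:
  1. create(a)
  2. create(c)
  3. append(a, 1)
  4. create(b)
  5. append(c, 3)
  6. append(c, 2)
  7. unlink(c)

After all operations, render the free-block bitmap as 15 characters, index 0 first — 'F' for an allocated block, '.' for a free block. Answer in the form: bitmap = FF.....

bitmap = F.FF...........

after create(a) → a:[0]  free=[F..............]
after create(c) → a:[0], c:[1]  free=[FF.............]
after append(a, 1) → a:[0, 2], c:[1]  free=[FFF............]
after create(b) → a:[0, 2], b:[3], c:[1]  free=[FFFF...........]
after append(c, 3) → a:[0, 2], b:[3], c:[1, 4, 5, 6]  free=[FFFFFFF........]
after append(c, 2) → a:[0, 2], b:[3], c:[1, 4, 5, 6, 7, 8]  free=[FFFFFFFFF......]
after unlink(c) → a:[0, 2], b:[3]  free=[F.FF...........]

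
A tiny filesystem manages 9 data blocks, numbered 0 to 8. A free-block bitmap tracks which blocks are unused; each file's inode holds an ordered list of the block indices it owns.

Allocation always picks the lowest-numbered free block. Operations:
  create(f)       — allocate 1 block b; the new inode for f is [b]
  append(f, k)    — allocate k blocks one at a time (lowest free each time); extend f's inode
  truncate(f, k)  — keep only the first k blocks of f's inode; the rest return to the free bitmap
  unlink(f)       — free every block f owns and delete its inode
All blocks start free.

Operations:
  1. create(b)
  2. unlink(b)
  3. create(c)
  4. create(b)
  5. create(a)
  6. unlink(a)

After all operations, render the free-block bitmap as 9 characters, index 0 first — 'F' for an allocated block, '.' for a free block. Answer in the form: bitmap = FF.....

  1. create(b)  ⇒  F........  {b→[0]}
  2. unlink(b)  ⇒  .........  {}
  3. create(c)  ⇒  F........  {c→[0]}
  4. create(b)  ⇒  FF.......  {b→[1]; c→[0]}
  5. create(a)  ⇒  FFF......  {a→[2]; b→[1]; c→[0]}
  6. unlink(a)  ⇒  FF.......  {b→[1]; c→[0]}

bitmap = FF.......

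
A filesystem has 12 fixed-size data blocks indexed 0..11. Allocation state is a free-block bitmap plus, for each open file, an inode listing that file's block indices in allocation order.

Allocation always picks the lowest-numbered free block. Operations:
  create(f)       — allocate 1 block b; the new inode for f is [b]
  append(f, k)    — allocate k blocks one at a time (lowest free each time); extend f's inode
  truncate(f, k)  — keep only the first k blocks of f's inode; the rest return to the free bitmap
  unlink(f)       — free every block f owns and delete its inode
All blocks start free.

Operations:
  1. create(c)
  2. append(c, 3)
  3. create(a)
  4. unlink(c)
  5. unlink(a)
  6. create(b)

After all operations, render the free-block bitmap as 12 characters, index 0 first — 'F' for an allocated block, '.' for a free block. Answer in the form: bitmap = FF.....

[1] create(c) — c=0 (map F...........)
[2] append(c, 3) — c=0,1,2,3 (map FFFF........)
[3] create(a) — a=4 c=0,1,2,3 (map FFFFF.......)
[4] unlink(c) — a=4 (map ....F.......)
[5] unlink(a) —  (map ............)
[6] create(b) — b=0 (map F...........)

bitmap = F...........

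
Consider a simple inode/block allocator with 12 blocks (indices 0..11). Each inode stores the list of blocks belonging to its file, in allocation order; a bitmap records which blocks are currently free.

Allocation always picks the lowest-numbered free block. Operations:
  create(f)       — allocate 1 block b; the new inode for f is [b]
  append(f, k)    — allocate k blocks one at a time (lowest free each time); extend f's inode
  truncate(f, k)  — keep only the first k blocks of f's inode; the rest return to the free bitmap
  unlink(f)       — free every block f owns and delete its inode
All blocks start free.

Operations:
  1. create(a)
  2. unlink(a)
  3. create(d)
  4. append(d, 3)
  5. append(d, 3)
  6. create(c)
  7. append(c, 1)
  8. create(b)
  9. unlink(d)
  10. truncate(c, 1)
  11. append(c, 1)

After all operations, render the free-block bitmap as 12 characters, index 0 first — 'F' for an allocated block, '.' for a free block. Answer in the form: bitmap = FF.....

  1. create(a)  ⇒  F...........  {a→[0]}
  2. unlink(a)  ⇒  ............  {}
  3. create(d)  ⇒  F...........  {d→[0]}
  4. append(d, 3)  ⇒  FFFF........  {d→[0, 1, 2, 3]}
  5. append(d, 3)  ⇒  FFFFFFF.....  {d→[0, 1, 2, 3, 4, 5, 6]}
  6. create(c)  ⇒  FFFFFFFF....  {c→[7]; d→[0, 1, 2, 3, 4, 5, 6]}
  7. append(c, 1)  ⇒  FFFFFFFFF...  {c→[7, 8]; d→[0, 1, 2, 3, 4, 5, 6]}
  8. create(b)  ⇒  FFFFFFFFFF..  {b→[9]; c→[7, 8]; d→[0, 1, 2, 3, 4, 5, 6]}
  9. unlink(d)  ⇒  .......FFF..  {b→[9]; c→[7, 8]}
  10. truncate(c, 1)  ⇒  .......F.F..  {b→[9]; c→[7]}
  11. append(c, 1)  ⇒  F......F.F..  {b→[9]; c→[7, 0]}

bitmap = F......F.F..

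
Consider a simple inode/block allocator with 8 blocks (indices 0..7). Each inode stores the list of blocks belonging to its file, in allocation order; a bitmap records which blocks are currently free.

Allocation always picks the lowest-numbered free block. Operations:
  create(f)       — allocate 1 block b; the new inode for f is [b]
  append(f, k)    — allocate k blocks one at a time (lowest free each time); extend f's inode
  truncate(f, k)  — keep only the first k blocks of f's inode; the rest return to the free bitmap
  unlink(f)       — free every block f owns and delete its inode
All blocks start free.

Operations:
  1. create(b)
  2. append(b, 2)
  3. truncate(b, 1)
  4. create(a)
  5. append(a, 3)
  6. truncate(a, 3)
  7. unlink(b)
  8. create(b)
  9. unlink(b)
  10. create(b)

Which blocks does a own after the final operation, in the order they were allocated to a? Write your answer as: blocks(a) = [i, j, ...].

blocks(a) = [1, 2, 3]

  1. create(b)  ⇒  F.......  {b→[0]}
  2. append(b, 2)  ⇒  FFF.....  {b→[0, 1, 2]}
  3. truncate(b, 1)  ⇒  F.......  {b→[0]}
  4. create(a)  ⇒  FF......  {a→[1]; b→[0]}
  5. append(a, 3)  ⇒  FFFFF...  {a→[1, 2, 3, 4]; b→[0]}
  6. truncate(a, 3)  ⇒  FFFF....  {a→[1, 2, 3]; b→[0]}
  7. unlink(b)  ⇒  .FFF....  {a→[1, 2, 3]}
  8. create(b)  ⇒  FFFF....  {a→[1, 2, 3]; b→[0]}
  9. unlink(b)  ⇒  .FFF....  {a→[1, 2, 3]}
  10. create(b)  ⇒  FFFF....  {a→[1, 2, 3]; b→[0]}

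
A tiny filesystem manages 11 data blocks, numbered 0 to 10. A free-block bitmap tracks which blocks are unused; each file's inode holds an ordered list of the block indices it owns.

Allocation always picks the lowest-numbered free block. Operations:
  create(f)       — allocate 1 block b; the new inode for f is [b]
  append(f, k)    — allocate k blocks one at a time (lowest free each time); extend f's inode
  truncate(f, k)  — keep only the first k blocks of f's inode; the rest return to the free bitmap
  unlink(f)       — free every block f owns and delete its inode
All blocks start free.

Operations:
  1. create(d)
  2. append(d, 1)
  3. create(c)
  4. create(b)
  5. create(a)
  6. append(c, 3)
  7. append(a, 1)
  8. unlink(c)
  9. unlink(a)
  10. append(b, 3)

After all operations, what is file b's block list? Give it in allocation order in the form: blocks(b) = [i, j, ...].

  1. create(d)  ⇒  F..........  {d→[0]}
  2. append(d, 1)  ⇒  FF.........  {d→[0, 1]}
  3. create(c)  ⇒  FFF........  {c→[2]; d→[0, 1]}
  4. create(b)  ⇒  FFFF.......  {b→[3]; c→[2]; d→[0, 1]}
  5. create(a)  ⇒  FFFFF......  {a→[4]; b→[3]; c→[2]; d→[0, 1]}
  6. append(c, 3)  ⇒  FFFFFFFF...  {a→[4]; b→[3]; c→[2, 5, 6, 7]; d→[0, 1]}
  7. append(a, 1)  ⇒  FFFFFFFFF..  {a→[4, 8]; b→[3]; c→[2, 5, 6, 7]; d→[0, 1]}
  8. unlink(c)  ⇒  FF.FF...F..  {a→[4, 8]; b→[3]; d→[0, 1]}
  9. unlink(a)  ⇒  FF.F.......  {b→[3]; d→[0, 1]}
  10. append(b, 3)  ⇒  FFFFFF.....  {b→[3, 2, 4, 5]; d→[0, 1]}

blocks(b) = [3, 2, 4, 5]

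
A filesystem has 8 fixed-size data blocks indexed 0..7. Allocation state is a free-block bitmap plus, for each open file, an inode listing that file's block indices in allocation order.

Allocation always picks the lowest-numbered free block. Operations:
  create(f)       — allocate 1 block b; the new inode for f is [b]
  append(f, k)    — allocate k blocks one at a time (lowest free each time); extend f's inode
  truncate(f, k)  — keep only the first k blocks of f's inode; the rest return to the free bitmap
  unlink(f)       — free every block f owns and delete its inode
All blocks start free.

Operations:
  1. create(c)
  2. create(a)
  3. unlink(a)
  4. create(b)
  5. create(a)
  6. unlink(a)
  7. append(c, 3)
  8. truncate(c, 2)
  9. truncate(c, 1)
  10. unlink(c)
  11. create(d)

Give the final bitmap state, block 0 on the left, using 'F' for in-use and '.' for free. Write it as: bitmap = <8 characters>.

after create(c) → c:[0]  free=[F.......]
after create(a) → a:[1], c:[0]  free=[FF......]
after unlink(a) → c:[0]  free=[F.......]
after create(b) → b:[1], c:[0]  free=[FF......]
after create(a) → a:[2], b:[1], c:[0]  free=[FFF.....]
after unlink(a) → b:[1], c:[0]  free=[FF......]
after append(c, 3) → b:[1], c:[0, 2, 3, 4]  free=[FFFFF...]
after truncate(c, 2) → b:[1], c:[0, 2]  free=[FFF.....]
after truncate(c, 1) → b:[1], c:[0]  free=[FF......]
after unlink(c) → b:[1]  free=[.F......]
after create(d) → b:[1], d:[0]  free=[FF......]

bitmap = FF......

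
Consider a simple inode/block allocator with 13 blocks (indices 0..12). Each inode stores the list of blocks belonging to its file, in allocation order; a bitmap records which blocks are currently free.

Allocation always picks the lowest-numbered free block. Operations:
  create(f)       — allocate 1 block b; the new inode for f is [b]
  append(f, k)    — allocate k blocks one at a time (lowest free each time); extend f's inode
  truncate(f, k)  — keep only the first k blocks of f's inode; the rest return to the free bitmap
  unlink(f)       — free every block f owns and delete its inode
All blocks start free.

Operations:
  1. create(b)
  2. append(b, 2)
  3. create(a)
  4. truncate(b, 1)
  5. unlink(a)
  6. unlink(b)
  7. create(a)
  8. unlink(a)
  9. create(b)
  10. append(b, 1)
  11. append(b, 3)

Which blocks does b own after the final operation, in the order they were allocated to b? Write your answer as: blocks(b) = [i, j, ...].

  1. create(b)  ⇒  F............  {b→[0]}
  2. append(b, 2)  ⇒  FFF..........  {b→[0, 1, 2]}
  3. create(a)  ⇒  FFFF.........  {a→[3]; b→[0, 1, 2]}
  4. truncate(b, 1)  ⇒  F..F.........  {a→[3]; b→[0]}
  5. unlink(a)  ⇒  F............  {b→[0]}
  6. unlink(b)  ⇒  .............  {}
  7. create(a)  ⇒  F............  {a→[0]}
  8. unlink(a)  ⇒  .............  {}
  9. create(b)  ⇒  F............  {b→[0]}
  10. append(b, 1)  ⇒  FF...........  {b→[0, 1]}
  11. append(b, 3)  ⇒  FFFFF........  {b→[0, 1, 2, 3, 4]}

blocks(b) = [0, 1, 2, 3, 4]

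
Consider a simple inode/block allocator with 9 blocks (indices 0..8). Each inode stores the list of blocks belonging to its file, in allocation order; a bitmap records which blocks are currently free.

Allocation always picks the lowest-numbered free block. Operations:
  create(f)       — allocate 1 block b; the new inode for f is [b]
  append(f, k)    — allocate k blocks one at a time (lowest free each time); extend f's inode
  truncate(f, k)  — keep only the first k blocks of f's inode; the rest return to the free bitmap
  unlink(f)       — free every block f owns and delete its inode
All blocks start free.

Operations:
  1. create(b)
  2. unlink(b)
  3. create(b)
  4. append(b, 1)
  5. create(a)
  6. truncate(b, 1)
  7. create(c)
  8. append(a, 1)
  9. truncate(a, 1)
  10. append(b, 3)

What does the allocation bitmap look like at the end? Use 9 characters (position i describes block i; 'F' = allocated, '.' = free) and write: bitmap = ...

bitmap = FFFFFF...

after create(b) → b:[0]  free=[F........]
after unlink(b) →   free=[.........]
after create(b) → b:[0]  free=[F........]
after append(b, 1) → b:[0, 1]  free=[FF.......]
after create(a) → a:[2], b:[0, 1]  free=[FFF......]
after truncate(b, 1) → a:[2], b:[0]  free=[F.F......]
after create(c) → a:[2], b:[0], c:[1]  free=[FFF......]
after append(a, 1) → a:[2, 3], b:[0], c:[1]  free=[FFFF.....]
after truncate(a, 1) → a:[2], b:[0], c:[1]  free=[FFF......]
after append(b, 3) → a:[2], b:[0, 3, 4, 5], c:[1]  free=[FFFFFF...]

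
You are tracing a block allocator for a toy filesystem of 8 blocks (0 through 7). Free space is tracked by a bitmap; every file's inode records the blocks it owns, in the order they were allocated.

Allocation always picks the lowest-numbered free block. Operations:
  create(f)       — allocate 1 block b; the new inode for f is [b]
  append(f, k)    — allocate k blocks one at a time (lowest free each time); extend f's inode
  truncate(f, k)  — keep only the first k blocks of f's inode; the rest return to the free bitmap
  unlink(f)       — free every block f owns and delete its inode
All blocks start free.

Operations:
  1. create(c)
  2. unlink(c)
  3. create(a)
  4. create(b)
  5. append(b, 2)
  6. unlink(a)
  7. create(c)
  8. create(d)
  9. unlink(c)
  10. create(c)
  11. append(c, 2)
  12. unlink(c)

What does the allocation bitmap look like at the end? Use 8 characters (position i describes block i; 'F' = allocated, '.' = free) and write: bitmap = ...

  1. create(c)  ⇒  F.......  {c→[0]}
  2. unlink(c)  ⇒  ........  {}
  3. create(a)  ⇒  F.......  {a→[0]}
  4. create(b)  ⇒  FF......  {a→[0]; b→[1]}
  5. append(b, 2)  ⇒  FFFF....  {a→[0]; b→[1, 2, 3]}
  6. unlink(a)  ⇒  .FFF....  {b→[1, 2, 3]}
  7. create(c)  ⇒  FFFF....  {b→[1, 2, 3]; c→[0]}
  8. create(d)  ⇒  FFFFF...  {b→[1, 2, 3]; c→[0]; d→[4]}
  9. unlink(c)  ⇒  .FFFF...  {b→[1, 2, 3]; d→[4]}
  10. create(c)  ⇒  FFFFF...  {b→[1, 2, 3]; c→[0]; d→[4]}
  11. append(c, 2)  ⇒  FFFFFFF.  {b→[1, 2, 3]; c→[0, 5, 6]; d→[4]}
  12. unlink(c)  ⇒  .FFFF...  {b→[1, 2, 3]; d→[4]}

bitmap = .FFFF...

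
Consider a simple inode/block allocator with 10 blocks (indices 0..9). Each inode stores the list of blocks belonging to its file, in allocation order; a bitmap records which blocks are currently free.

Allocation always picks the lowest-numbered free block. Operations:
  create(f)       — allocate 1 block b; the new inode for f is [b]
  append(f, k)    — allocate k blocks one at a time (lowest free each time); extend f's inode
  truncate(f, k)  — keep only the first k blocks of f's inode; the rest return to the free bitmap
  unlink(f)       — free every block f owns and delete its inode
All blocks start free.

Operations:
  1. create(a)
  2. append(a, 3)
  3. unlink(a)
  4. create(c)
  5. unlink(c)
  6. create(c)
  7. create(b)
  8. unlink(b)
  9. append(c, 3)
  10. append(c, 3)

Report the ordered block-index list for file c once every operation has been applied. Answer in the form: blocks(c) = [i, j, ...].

blocks(c) = [0, 1, 2, 3, 4, 5, 6]

create(a): bitmap=F......... | a=[0]
append(a, 3): bitmap=FFFF...... | a=[0, 1, 2, 3]
unlink(a): bitmap=.......... | 
create(c): bitmap=F......... | c=[0]
unlink(c): bitmap=.......... | 
create(c): bitmap=F......... | c=[0]
create(b): bitmap=FF........ | b=[1] c=[0]
unlink(b): bitmap=F......... | c=[0]
append(c, 3): bitmap=FFFF...... | c=[0, 1, 2, 3]
append(c, 3): bitmap=FFFFFFF... | c=[0, 1, 2, 3, 4, 5, 6]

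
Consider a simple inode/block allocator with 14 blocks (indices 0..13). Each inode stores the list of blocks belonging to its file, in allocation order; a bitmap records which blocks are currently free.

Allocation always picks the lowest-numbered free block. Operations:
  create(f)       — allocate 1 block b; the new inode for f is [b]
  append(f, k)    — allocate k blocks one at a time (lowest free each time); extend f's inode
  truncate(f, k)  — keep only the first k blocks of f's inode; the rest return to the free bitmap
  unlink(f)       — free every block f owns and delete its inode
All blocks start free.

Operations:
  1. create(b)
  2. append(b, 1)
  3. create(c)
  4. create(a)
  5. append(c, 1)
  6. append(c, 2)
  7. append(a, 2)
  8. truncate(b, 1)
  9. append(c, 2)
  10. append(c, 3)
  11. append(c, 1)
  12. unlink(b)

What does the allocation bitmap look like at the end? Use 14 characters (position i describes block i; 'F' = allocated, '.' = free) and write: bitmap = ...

bitmap = .FFFFFFFFFFFFF

after create(b) → b:[0]  free=[F.............]
after append(b, 1) → b:[0, 1]  free=[FF............]
after create(c) → b:[0, 1], c:[2]  free=[FFF...........]
after create(a) → a:[3], b:[0, 1], c:[2]  free=[FFFF..........]
after append(c, 1) → a:[3], b:[0, 1], c:[2, 4]  free=[FFFFF.........]
after append(c, 2) → a:[3], b:[0, 1], c:[2, 4, 5, 6]  free=[FFFFFFF.......]
after append(a, 2) → a:[3, 7, 8], b:[0, 1], c:[2, 4, 5, 6]  free=[FFFFFFFFF.....]
after truncate(b, 1) → a:[3, 7, 8], b:[0], c:[2, 4, 5, 6]  free=[F.FFFFFFF.....]
after append(c, 2) → a:[3, 7, 8], b:[0], c:[2, 4, 5, 6, 1, 9]  free=[FFFFFFFFFF....]
after append(c, 3) → a:[3, 7, 8], b:[0], c:[2, 4, 5, 6, 1, 9, 10, 11, 12]  free=[FFFFFFFFFFFFF.]
after append(c, 1) → a:[3, 7, 8], b:[0], c:[2, 4, 5, 6, 1, 9, 10, 11, 12, 13]  free=[FFFFFFFFFFFFFF]
after unlink(b) → a:[3, 7, 8], c:[2, 4, 5, 6, 1, 9, 10, 11, 12, 13]  free=[.FFFFFFFFFFFFF]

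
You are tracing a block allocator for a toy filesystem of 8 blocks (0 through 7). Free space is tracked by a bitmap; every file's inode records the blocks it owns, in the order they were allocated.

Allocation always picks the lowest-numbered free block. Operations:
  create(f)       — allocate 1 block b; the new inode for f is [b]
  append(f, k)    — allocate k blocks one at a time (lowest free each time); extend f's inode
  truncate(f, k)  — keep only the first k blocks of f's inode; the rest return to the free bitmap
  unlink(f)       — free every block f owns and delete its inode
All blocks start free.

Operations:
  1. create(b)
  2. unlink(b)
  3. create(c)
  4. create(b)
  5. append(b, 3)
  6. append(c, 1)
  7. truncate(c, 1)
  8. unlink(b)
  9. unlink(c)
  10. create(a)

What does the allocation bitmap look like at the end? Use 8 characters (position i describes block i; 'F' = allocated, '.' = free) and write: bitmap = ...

bitmap = F.......

  1. create(b)  ⇒  F.......  {b→[0]}
  2. unlink(b)  ⇒  ........  {}
  3. create(c)  ⇒  F.......  {c→[0]}
  4. create(b)  ⇒  FF......  {b→[1]; c→[0]}
  5. append(b, 3)  ⇒  FFFFF...  {b→[1, 2, 3, 4]; c→[0]}
  6. append(c, 1)  ⇒  FFFFFF..  {b→[1, 2, 3, 4]; c→[0, 5]}
  7. truncate(c, 1)  ⇒  FFFFF...  {b→[1, 2, 3, 4]; c→[0]}
  8. unlink(b)  ⇒  F.......  {c→[0]}
  9. unlink(c)  ⇒  ........  {}
  10. create(a)  ⇒  F.......  {a→[0]}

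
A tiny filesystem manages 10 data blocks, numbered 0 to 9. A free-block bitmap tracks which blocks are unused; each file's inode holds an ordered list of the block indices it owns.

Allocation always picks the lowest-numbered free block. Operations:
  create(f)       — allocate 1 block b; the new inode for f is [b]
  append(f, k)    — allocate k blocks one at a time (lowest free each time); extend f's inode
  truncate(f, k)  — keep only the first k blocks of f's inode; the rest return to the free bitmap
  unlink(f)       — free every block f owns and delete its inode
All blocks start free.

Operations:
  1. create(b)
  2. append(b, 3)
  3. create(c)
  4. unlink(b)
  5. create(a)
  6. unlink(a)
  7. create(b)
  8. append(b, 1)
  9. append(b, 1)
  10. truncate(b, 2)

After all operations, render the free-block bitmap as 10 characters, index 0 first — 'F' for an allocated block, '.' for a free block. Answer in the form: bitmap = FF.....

bitmap = FF..F.....

after create(b) → b:[0]  free=[F.........]
after append(b, 3) → b:[0, 1, 2, 3]  free=[FFFF......]
after create(c) → b:[0, 1, 2, 3], c:[4]  free=[FFFFF.....]
after unlink(b) → c:[4]  free=[....F.....]
after create(a) → a:[0], c:[4]  free=[F...F.....]
after unlink(a) → c:[4]  free=[....F.....]
after create(b) → b:[0], c:[4]  free=[F...F.....]
after append(b, 1) → b:[0, 1], c:[4]  free=[FF..F.....]
after append(b, 1) → b:[0, 1, 2], c:[4]  free=[FFF.F.....]
after truncate(b, 2) → b:[0, 1], c:[4]  free=[FF..F.....]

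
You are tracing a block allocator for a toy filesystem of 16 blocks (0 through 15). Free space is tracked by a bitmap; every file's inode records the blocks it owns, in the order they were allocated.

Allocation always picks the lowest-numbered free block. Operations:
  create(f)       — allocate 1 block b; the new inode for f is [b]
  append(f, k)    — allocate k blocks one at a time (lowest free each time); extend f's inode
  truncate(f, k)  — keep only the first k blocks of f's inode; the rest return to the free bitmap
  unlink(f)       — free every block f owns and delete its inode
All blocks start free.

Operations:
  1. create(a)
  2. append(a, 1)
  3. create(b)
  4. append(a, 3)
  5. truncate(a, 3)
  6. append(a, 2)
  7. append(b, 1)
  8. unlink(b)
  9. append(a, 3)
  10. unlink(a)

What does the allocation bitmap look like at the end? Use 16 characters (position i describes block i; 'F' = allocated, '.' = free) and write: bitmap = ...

[1] create(a) — a=0 (map F...............)
[2] append(a, 1) — a=0,1 (map FF..............)
[3] create(b) — a=0,1 b=2 (map FFF.............)
[4] append(a, 3) — a=0,1,3,4,5 b=2 (map FFFFFF..........)
[5] truncate(a, 3) — a=0,1,3 b=2 (map FFFF............)
[6] append(a, 2) — a=0,1,3,4,5 b=2 (map FFFFFF..........)
[7] append(b, 1) — a=0,1,3,4,5 b=2,6 (map FFFFFFF.........)
[8] unlink(b) — a=0,1,3,4,5 (map FF.FFF..........)
[9] append(a, 3) — a=0,1,3,4,5,2,6,7 (map FFFFFFFF........)
[10] unlink(a) —  (map ................)

bitmap = ................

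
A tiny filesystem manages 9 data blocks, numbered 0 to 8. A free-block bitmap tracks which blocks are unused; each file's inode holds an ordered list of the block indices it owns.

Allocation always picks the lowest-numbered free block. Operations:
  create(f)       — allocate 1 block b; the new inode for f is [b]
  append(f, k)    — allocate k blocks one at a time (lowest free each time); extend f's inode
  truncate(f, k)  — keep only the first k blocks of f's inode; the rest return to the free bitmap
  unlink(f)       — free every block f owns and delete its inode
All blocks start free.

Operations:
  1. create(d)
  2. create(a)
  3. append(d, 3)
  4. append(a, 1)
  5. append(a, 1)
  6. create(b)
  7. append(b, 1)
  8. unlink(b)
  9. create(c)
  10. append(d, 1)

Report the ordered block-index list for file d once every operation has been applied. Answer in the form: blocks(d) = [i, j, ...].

after create(d) → d:[0]  free=[F........]
after create(a) → a:[1], d:[0]  free=[FF.......]
after append(d, 3) → a:[1], d:[0, 2, 3, 4]  free=[FFFFF....]
after append(a, 1) → a:[1, 5], d:[0, 2, 3, 4]  free=[FFFFFF...]
after append(a, 1) → a:[1, 5, 6], d:[0, 2, 3, 4]  free=[FFFFFFF..]
after create(b) → a:[1, 5, 6], b:[7], d:[0, 2, 3, 4]  free=[FFFFFFFF.]
after append(b, 1) → a:[1, 5, 6], b:[7, 8], d:[0, 2, 3, 4]  free=[FFFFFFFFF]
after unlink(b) → a:[1, 5, 6], d:[0, 2, 3, 4]  free=[FFFFFFF..]
after create(c) → a:[1, 5, 6], c:[7], d:[0, 2, 3, 4]  free=[FFFFFFFF.]
after append(d, 1) → a:[1, 5, 6], c:[7], d:[0, 2, 3, 4, 8]  free=[FFFFFFFFF]

blocks(d) = [0, 2, 3, 4, 8]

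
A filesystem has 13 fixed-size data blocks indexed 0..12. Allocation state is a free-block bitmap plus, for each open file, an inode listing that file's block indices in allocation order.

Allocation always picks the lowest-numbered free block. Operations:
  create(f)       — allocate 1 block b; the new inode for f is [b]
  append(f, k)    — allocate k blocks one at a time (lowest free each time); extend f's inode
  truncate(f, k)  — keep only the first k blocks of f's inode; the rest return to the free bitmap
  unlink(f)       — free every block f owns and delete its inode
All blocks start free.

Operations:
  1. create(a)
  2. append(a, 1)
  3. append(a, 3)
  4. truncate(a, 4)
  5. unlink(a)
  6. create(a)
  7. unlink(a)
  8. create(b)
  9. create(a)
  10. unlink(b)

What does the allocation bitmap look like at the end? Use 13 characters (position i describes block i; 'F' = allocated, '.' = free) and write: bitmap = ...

bitmap = .F...........

after create(a) → a:[0]  free=[F............]
after append(a, 1) → a:[0, 1]  free=[FF...........]
after append(a, 3) → a:[0, 1, 2, 3, 4]  free=[FFFFF........]
after truncate(a, 4) → a:[0, 1, 2, 3]  free=[FFFF.........]
after unlink(a) →   free=[.............]
after create(a) → a:[0]  free=[F............]
after unlink(a) →   free=[.............]
after create(b) → b:[0]  free=[F............]
after create(a) → a:[1], b:[0]  free=[FF...........]
after unlink(b) → a:[1]  free=[.F...........]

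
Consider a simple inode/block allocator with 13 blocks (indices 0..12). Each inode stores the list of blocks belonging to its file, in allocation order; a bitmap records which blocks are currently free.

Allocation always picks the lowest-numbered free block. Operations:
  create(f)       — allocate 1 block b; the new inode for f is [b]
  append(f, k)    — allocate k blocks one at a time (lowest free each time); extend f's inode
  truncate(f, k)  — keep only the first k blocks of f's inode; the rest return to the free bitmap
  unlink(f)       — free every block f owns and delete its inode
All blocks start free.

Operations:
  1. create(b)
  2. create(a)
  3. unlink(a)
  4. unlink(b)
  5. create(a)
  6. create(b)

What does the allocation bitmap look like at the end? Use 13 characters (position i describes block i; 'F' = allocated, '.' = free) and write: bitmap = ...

  1. create(b)  ⇒  F............  {b→[0]}
  2. create(a)  ⇒  FF...........  {a→[1]; b→[0]}
  3. unlink(a)  ⇒  F............  {b→[0]}
  4. unlink(b)  ⇒  .............  {}
  5. create(a)  ⇒  F............  {a→[0]}
  6. create(b)  ⇒  FF...........  {a→[0]; b→[1]}

bitmap = FF...........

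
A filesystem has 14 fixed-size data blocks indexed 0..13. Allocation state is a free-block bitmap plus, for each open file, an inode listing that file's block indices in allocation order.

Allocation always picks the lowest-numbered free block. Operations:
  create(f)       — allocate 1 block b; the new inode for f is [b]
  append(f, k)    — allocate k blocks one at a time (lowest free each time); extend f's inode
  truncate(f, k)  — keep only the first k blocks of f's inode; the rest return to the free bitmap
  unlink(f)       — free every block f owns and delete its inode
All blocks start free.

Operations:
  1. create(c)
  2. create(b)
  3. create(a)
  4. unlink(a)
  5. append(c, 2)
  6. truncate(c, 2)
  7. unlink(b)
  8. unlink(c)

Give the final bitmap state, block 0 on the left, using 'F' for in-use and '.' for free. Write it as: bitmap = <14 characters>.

[1] create(c) — c=0 (map F.............)
[2] create(b) — b=1 c=0 (map FF............)
[3] create(a) — a=2 b=1 c=0 (map FFF...........)
[4] unlink(a) — b=1 c=0 (map FF............)
[5] append(c, 2) — b=1 c=0,2,3 (map FFFF..........)
[6] truncate(c, 2) — b=1 c=0,2 (map FFF...........)
[7] unlink(b) — c=0,2 (map F.F...........)
[8] unlink(c) —  (map ..............)

bitmap = ..............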